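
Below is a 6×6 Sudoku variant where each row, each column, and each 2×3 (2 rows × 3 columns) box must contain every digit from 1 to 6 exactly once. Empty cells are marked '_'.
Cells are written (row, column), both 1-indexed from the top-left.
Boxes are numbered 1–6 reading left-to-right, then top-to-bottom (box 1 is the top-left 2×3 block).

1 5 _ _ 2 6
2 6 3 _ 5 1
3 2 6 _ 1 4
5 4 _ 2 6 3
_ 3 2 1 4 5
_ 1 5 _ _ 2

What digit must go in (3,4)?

Row 3 already contains {1, 2, 3, 4, 6}.
Column 4 already contains {1, 2}.
Its 2×3 block (box 4) already contains {1, 2, 3, 4, 6}.
The only value from 1–6 not eliminated is 5, so (3,4) = 5.

5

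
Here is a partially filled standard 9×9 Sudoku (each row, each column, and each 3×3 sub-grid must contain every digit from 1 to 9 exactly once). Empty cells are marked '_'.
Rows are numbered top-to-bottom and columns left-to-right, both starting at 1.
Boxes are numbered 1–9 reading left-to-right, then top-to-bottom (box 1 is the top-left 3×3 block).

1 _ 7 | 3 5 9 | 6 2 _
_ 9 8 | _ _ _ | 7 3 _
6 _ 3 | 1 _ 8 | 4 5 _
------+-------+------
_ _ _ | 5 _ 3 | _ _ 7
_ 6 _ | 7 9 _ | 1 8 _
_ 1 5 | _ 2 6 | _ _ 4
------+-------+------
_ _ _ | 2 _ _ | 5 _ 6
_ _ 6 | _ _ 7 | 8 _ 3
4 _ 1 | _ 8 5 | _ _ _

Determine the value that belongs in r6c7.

3

Cell r6c7 itself could take any of {3, 9} by direct elimination.
Consider where 3 can go in column 7.
r4c7 is out (row 4 already has a 3).
r9c7 is out (box 9 already has a 3).
So the only cell in column 7 that can hold 3 is r6c7.
Therefore r6c7 = 3.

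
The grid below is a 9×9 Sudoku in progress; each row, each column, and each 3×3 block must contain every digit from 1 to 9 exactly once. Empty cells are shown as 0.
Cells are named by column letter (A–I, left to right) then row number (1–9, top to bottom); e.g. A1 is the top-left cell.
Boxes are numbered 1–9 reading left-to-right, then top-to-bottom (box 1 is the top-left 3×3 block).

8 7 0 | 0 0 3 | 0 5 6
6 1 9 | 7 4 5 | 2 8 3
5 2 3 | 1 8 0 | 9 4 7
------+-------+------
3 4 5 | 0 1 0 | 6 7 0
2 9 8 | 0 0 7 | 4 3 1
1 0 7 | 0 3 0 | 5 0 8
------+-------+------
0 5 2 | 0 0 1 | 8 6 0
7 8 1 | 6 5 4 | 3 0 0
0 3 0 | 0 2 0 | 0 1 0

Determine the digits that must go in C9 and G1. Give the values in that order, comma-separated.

For C9:
  Consider where 6 can go in column C.
  C1 is out (row 1 already has a 6).
  So the only cell in column C that can hold 6 is C9.
  So C9 = 6.
For G1:
  Row 1 already contains {3, 5, 6, 7, 8}.
  Column G already contains {2, 3, 4, 5, 6, 8, 9}.
  Its 3×3 block (box 3) already contains {2, 3, 4, 5, 6, 7, 8, 9}.
  The only value from 1–9 not eliminated is 1, so G1 = 1.

6,1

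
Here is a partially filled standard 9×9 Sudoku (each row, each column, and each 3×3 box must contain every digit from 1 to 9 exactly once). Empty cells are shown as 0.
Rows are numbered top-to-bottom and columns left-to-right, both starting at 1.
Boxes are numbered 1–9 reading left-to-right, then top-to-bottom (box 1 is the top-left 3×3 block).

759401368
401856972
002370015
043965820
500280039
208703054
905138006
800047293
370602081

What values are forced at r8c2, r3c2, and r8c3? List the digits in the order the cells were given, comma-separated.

1,8,6

For r8c2:
  Consider where 1 can go in box 7.
  r7c2 is out (row 7 already has a 1).
  r8c3 is out (column 3 already has a 1).
  r9c3 is out (row 9 already has a 1).
  So the only cell in box 7 that can hold 1 is r8c2.
  So r8c2 = 1.
For r3c2:
  Consider where 8 can go in row 3.
  r3c1 is out (column 1 already has a 8).
  r3c6 is out (column 6 already has a 8).
  r3c7 is out (column 7 already has a 8).
  So the only cell in row 3 that can hold 8 is r3c2.
  So r3c2 = 8.
For r8c3:
  Row 8 already contains {2, 3, 4, 7, 8, 9}.
  Column 3 already contains {1, 2, 3, 5, 8, 9}.
  Its 3×3 block (box 7) already contains {3, 5, 7, 8, 9}.
  The only value from 1–9 not eliminated is 6, so r8c3 = 6.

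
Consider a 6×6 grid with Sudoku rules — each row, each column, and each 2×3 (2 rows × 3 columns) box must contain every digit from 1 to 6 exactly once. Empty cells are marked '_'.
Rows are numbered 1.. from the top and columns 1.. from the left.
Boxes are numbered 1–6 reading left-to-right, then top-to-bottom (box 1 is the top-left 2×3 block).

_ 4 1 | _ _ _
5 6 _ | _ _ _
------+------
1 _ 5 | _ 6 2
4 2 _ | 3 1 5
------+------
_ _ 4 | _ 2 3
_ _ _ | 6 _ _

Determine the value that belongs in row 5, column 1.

Row 5 already contains {2, 3, 4}.
Column 1 already contains {1, 4, 5}.
Its 2×3 block (box 5) already contains {4}.
The only value from 1–6 not eliminated is 6, so row 5, column 1 = 6.

6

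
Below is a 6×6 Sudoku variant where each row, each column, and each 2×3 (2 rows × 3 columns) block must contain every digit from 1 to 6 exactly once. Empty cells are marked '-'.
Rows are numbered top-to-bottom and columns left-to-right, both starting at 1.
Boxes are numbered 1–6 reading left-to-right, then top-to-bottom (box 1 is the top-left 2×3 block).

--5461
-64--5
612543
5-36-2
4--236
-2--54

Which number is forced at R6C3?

Cell R6C3 itself could take any of {1, 6} by direct elimination.
Consider where 6 can go in row 6.
R6C1 is out (column 1 already has a 6).
R6C4 is out (column 4 already has a 6).
So the only cell in row 6 that can hold 6 is R6C3.
Therefore R6C3 = 6.

6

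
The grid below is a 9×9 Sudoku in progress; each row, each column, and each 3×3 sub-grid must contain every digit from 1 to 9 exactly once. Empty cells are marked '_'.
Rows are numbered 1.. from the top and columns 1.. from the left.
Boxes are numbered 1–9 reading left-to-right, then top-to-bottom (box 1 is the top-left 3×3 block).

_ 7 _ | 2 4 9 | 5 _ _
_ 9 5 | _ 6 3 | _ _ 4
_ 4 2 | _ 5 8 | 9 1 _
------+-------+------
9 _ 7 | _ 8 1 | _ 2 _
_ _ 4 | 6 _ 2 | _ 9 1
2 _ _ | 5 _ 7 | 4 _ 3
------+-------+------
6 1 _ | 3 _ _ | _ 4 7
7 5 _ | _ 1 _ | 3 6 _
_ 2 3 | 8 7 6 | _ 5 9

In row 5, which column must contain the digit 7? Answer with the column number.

Consider where 7 can go in row 5.
row 5, column 1 is out (column 1 already has a 7).
row 5, column 2 is out (column 2 already has a 7).
row 5, column 5 is out (column 5 already has a 7).
So the only cell in row 5 that can hold 7 is row 5, column 7.
That is column 7.

7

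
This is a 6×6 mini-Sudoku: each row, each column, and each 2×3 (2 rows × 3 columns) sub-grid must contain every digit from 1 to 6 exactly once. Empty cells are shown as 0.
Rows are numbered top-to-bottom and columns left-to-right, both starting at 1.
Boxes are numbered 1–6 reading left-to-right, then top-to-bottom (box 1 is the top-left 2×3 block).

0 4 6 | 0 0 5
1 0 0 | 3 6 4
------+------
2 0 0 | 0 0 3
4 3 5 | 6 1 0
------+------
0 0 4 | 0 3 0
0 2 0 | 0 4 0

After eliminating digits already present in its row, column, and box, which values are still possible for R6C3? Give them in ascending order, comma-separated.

Row 6 already contains {2, 4}.
Column 3 already contains {4, 5, 6}.
Its 2×3 block (box 5) already contains {2, 4}.
Removing those from 1–6 leaves {1, 3} as the candidates for R6C3.

1,3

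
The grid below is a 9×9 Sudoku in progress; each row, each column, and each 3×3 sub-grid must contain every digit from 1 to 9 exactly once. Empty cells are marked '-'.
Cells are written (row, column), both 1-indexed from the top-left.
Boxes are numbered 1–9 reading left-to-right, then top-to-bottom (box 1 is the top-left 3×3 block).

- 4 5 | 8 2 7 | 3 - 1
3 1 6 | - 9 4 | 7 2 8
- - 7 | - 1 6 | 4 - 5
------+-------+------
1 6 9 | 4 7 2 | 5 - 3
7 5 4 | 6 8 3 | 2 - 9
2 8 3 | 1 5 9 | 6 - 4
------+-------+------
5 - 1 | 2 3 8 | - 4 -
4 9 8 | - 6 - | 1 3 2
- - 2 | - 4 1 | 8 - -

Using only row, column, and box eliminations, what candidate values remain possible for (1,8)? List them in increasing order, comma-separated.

Row 1 already contains {1, 2, 3, 4, 5, 7, 8}.
Column 8 already contains {2, 3, 4}.
Its 3×3 block (box 3) already contains {1, 2, 3, 4, 5, 7, 8}.
Removing those from 1–9 leaves {6, 9} as the candidates for (1,8).

6,9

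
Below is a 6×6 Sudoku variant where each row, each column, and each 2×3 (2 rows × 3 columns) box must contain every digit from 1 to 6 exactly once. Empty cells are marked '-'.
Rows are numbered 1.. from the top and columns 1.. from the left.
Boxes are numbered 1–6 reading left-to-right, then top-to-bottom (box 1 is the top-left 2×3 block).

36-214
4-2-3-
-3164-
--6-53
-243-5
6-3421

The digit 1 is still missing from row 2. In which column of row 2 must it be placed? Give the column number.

Consider where 1 can go in row 2.
row 2, column 4 is out (box 2 already has a 1).
row 2, column 6 is out (column 6 already has a 1).
So the only cell in row 2 that can hold 1 is row 2, column 2.
That is column 2.

2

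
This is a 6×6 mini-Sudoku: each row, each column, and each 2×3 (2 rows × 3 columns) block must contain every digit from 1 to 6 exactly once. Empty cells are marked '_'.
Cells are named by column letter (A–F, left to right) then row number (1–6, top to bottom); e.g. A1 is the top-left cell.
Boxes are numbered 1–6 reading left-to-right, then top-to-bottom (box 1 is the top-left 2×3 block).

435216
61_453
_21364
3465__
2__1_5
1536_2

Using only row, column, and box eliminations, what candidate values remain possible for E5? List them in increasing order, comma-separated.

3,4

Row 5 already contains {1, 2, 5}.
Column E already contains {1, 5, 6}.
Its 2×3 block (box 6) already contains {1, 2, 5, 6}.
Removing those from 1–6 leaves {3, 4} as the candidates for E5.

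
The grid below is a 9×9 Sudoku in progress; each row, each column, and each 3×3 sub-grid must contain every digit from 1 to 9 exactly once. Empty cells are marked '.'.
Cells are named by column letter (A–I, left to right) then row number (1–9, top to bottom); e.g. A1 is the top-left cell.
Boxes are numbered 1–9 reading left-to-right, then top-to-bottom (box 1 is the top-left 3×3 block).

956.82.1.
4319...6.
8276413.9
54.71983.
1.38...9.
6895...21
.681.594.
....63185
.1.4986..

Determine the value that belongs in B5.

7

Row 5 already contains {1, 3, 8, 9}.
Column B already contains {1, 2, 3, 4, 5, 6, 8}.
Its 3×3 block (box 4) already contains {1, 3, 4, 5, 6, 8, 9}.
The only value from 1–9 not eliminated is 7, so B5 = 7.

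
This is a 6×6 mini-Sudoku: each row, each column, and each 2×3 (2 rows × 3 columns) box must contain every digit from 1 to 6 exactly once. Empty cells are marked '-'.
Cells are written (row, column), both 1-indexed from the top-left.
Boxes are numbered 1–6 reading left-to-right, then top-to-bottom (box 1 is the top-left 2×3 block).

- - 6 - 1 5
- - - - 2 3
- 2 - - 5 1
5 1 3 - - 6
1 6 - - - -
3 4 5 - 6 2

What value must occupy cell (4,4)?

Cell (4,4) itself could take any of {2, 4} by direct elimination.
Consider where 2 can go in box 4.
(3,4) is out (row 3 already has a 2).
(4,5) is out (column 5 already has a 2).
So the only cell in box 4 that can hold 2 is (4,4).
Therefore (4,4) = 2.

2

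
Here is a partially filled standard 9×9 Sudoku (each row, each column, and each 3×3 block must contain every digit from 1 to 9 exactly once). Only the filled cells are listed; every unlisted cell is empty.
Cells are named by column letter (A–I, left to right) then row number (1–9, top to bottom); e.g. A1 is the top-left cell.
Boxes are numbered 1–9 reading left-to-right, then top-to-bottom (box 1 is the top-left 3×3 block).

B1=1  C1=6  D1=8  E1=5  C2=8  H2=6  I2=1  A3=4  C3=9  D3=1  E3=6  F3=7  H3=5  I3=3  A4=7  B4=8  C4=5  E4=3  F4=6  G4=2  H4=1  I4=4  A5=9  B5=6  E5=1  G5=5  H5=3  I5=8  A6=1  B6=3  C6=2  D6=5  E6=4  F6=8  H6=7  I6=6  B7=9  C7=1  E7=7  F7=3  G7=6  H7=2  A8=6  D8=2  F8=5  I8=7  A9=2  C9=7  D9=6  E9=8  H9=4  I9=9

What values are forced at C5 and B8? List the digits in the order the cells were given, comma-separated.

For C5:
  Row 5 already contains {1, 3, 5, 6, 8, 9}.
  Column C already contains {1, 2, 5, 6, 7, 8, 9}.
  Its 3×3 block (box 4) already contains {1, 2, 3, 5, 6, 7, 8, 9}.
  The only value from 1–9 not eliminated is 4, so C5 = 4.
For B8:
  Row 8 already contains {2, 5, 6, 7}.
  Column B already contains {1, 3, 6, 8, 9}.
  Its 3×3 block (box 7) already contains {1, 2, 6, 7, 9}.
  The only value from 1–9 not eliminated is 4, so B8 = 4.

4,4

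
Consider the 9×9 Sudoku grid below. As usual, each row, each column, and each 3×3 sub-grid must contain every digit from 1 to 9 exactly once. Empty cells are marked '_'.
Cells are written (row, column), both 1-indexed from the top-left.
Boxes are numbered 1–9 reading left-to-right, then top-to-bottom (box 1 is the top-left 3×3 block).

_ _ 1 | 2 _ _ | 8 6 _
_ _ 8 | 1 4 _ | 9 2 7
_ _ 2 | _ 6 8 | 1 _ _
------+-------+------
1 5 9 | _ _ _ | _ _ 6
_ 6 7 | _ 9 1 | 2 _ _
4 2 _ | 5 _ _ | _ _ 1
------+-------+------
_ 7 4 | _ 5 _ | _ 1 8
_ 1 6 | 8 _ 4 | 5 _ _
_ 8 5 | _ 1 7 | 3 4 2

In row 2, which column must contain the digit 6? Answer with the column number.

Consider where 6 can go in row 2.
(2,2) is out (column 2 already has a 6).
(2,6) is out (box 2 already has a 6).
So the only cell in row 2 that can hold 6 is (2,1).
That is column 1.

1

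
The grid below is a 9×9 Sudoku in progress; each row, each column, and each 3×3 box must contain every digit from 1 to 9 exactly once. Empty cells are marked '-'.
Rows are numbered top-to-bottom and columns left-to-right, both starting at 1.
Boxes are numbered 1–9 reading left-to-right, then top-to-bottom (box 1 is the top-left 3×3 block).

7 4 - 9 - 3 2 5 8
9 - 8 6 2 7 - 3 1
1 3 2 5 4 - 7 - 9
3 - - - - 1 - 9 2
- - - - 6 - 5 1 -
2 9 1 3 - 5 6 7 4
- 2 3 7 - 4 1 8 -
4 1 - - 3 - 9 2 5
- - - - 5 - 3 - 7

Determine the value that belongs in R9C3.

Cell R9C3 itself could take any of {6, 9} by direct elimination.
Consider where 9 can go in box 7.
R7C1 is out (column 1 already has a 9).
R8C3 is out (row 8 already has a 9).
R9C1 is out (column 1 already has a 9).
R9C2 is out (column 2 already has a 9).
So the only cell in box 7 that can hold 9 is R9C3.
Therefore R9C3 = 9.

9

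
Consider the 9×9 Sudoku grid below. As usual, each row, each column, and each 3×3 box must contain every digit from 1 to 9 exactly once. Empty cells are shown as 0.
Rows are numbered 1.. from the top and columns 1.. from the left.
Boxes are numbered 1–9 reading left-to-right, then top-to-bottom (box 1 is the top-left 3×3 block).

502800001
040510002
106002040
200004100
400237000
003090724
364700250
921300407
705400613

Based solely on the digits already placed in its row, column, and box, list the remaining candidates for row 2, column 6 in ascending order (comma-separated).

Row 2 already contains {1, 2, 4, 5}.
Column 6 already contains {2, 4, 7}.
Its 3×3 block (box 2) already contains {1, 2, 5, 8}.
Removing those from 1–9 leaves {3, 6, 9} as the candidates for row 2, column 6.

3,6,9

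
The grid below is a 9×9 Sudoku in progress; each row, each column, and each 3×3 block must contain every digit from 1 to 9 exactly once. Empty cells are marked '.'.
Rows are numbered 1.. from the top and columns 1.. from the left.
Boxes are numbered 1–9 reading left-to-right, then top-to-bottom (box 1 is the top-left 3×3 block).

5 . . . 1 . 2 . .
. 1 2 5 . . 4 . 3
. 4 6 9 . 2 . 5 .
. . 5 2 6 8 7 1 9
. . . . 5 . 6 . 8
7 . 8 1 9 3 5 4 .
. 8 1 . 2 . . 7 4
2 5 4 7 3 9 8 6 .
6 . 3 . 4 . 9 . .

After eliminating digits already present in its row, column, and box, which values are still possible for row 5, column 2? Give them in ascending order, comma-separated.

2,3,9

Row 5 already contains {5, 6, 8}.
Column 2 already contains {1, 4, 5, 8}.
Its 3×3 block (box 4) already contains {5, 7, 8}.
Removing those from 1–9 leaves {2, 3, 9} as the candidates for row 5, column 2.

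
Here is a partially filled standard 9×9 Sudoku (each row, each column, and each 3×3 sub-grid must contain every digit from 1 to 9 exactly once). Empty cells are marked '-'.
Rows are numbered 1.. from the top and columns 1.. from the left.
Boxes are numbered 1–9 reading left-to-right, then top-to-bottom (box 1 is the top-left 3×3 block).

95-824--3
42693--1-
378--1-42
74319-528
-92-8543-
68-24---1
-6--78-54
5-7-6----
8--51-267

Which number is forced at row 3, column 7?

9

Cell row 3, column 7 itself could take any of {6, 9} by direct elimination.
Consider where 9 can go in row 3.
row 3, column 4 is out (column 4 already has a 9).
row 3, column 5 is out (column 5 already has a 9).
So the only cell in row 3 that can hold 9 is row 3, column 7.
Therefore row 3, column 7 = 9.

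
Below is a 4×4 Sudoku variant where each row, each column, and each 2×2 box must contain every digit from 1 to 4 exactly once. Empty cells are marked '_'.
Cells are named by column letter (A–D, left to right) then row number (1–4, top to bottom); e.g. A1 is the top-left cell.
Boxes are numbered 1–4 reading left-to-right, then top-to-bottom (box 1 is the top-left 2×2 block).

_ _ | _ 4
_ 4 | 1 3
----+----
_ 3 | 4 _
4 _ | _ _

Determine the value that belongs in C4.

Cell C4 itself could take any of {2, 3} by direct elimination.
Consider where 3 can go in row 4.
B4 is out (column B already has a 3).
D4 is out (column D already has a 3).
So the only cell in row 4 that can hold 3 is C4.
Therefore C4 = 3.

3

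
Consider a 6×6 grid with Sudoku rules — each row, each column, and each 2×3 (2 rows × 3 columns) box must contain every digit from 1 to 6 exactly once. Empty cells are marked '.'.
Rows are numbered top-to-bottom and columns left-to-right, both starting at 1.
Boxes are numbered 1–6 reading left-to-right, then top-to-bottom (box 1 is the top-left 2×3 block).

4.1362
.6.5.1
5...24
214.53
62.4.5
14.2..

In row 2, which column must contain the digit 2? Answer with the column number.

3

Consider where 2 can go in row 2.
R2C1 is out (column 1 already has a 2).
R2C5 is out (column 5 already has a 2).
So the only cell in row 2 that can hold 2 is R2C3.
That is column 3.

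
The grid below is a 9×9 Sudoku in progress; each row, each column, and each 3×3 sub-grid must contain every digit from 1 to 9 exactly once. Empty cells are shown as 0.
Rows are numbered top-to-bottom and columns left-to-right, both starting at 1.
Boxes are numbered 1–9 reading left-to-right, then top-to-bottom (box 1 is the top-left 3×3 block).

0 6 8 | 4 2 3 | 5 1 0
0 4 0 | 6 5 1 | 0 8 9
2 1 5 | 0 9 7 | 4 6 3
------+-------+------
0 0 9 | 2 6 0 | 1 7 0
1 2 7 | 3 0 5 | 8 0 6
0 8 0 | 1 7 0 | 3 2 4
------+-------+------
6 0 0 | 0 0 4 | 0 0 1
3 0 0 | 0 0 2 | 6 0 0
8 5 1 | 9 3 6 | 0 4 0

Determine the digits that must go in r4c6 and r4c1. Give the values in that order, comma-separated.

8,4

For r4c6:
  Row 4 already contains {1, 2, 6, 7, 9}.
  Column 6 already contains {1, 2, 3, 4, 5, 6, 7}.
  Its 3×3 block (box 5) already contains {1, 2, 3, 5, 6, 7}.
  The only value from 1–9 not eliminated is 8, so r4c6 = 8.
For r4c1:
  Consider where 4 can go in row 4.
  r4c2 is out (column 2 already has a 4).
  r4c6 is out (column 6 already has a 4).
  r4c9 is out (column 9 already has a 4).
  So the only cell in row 4 that can hold 4 is r4c1.
  So r4c1 = 4.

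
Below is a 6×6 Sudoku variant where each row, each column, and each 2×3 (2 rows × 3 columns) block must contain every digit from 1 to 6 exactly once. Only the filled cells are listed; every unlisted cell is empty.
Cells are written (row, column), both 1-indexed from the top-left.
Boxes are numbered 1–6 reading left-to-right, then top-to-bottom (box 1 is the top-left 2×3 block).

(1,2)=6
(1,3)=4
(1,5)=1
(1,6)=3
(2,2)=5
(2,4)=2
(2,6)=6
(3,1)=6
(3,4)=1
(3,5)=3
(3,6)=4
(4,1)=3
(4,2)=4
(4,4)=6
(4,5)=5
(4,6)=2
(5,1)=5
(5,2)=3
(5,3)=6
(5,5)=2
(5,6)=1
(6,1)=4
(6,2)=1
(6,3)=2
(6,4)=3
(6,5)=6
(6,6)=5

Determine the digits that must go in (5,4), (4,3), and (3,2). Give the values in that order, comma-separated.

4,1,2

For (5,4):
  Row 5 already contains {1, 2, 3, 5, 6}.
  Column 4 already contains {1, 2, 3, 6}.
  Its 2×3 block (box 6) already contains {1, 2, 3, 5, 6}.
  The only value from 1–6 not eliminated is 4, so (5,4) = 4.
For (4,3):
  Row 4 already contains {2, 3, 4, 5, 6}.
  Column 3 already contains {2, 4, 6}.
  Its 2×3 block (box 3) already contains {3, 4, 6}.
  The only value from 1–6 not eliminated is 1, so (4,3) = 1.
For (3,2):
  Row 3 already contains {1, 3, 4, 6}.
  Column 2 already contains {1, 3, 4, 5, 6}.
  Its 2×3 block (box 3) already contains {3, 4, 6}.
  The only value from 1–6 not eliminated is 2, so (3,2) = 2.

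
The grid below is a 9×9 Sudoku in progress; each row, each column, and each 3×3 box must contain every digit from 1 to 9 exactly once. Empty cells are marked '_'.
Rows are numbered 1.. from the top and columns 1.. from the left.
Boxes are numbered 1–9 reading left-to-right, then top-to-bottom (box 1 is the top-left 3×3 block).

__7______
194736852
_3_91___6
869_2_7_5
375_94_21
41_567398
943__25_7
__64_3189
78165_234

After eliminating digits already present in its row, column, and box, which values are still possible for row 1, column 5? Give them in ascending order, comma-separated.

Row 1 already contains {7}.
Column 5 already contains {1, 2, 3, 5, 6, 9}.
Its 3×3 block (box 2) already contains {1, 3, 6, 7, 9}.
Removing those from 1–9 leaves {4, 8} as the candidates for row 1, column 5.

4,8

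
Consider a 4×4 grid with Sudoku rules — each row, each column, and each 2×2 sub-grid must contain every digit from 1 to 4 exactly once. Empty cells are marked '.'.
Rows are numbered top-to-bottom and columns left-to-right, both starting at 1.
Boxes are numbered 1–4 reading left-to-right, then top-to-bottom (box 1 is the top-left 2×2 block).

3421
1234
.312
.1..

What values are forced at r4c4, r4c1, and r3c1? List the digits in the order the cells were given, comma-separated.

3,2,4

For r4c4:
  Row 4 already contains {1}.
  Column 4 already contains {1, 2, 4}.
  Its 2×2 block (box 4) already contains {1, 2}.
  The only value from 1–4 not eliminated is 3, so r4c4 = 3.
For r4c1:
  Consider where 2 can go in row 4.
  r4c3 is out (column 3 already has a 2).
  r4c4 is out (column 4 already has a 2).
  So the only cell in row 4 that can hold 2 is r4c1.
  So r4c1 = 2.
For r3c1:
  Row 3 already contains {1, 2, 3}.
  Column 1 already contains {1, 3}.
  Its 2×2 block (box 3) already contains {1, 3}.
  The only value from 1–4 not eliminated is 4, so r3c1 = 4.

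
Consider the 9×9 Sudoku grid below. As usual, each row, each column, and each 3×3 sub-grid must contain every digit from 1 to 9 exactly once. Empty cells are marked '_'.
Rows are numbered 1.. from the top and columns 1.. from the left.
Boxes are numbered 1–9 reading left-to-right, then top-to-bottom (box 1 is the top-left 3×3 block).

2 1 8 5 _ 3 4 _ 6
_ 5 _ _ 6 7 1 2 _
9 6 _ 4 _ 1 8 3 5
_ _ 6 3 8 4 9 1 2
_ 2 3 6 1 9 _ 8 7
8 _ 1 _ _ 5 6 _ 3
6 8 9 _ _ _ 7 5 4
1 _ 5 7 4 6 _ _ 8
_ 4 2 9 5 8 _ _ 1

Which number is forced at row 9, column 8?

6

Row 9 already contains {1, 2, 4, 5, 8, 9}.
Column 8 already contains {1, 2, 3, 5, 8}.
Its 3×3 block (box 9) already contains {1, 4, 5, 7, 8}.
The only value from 1–9 not eliminated is 6, so row 9, column 8 = 6.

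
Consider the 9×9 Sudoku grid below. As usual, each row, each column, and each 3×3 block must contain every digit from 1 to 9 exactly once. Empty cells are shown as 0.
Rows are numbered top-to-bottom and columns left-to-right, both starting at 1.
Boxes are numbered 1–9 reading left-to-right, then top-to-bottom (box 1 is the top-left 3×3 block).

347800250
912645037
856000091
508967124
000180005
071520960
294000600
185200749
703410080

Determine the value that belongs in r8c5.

3

Row 8 already contains {1, 2, 4, 5, 7, 8, 9}.
Column 5 already contains {1, 2, 4, 6, 8}.
Its 3×3 block (box 8) already contains {1, 2, 4}.
The only value from 1–9 not eliminated is 3, so r8c5 = 3.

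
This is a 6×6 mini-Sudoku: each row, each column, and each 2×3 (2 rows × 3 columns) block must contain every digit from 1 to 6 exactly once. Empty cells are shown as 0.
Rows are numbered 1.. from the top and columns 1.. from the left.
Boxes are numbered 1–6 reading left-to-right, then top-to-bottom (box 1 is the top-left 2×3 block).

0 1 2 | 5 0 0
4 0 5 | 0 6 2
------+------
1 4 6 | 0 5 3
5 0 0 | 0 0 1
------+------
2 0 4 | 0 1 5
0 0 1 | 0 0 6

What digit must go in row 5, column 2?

6

Cell row 5, column 2 itself could take any of {3, 6} by direct elimination.
Consider where 6 can go in column 2.
row 2, column 2 is out (row 2 already has a 6).
row 4, column 2 is out (box 3 already has a 6).
row 6, column 2 is out (row 6 already has a 6).
So the only cell in column 2 that can hold 6 is row 5, column 2.
Therefore row 5, column 2 = 6.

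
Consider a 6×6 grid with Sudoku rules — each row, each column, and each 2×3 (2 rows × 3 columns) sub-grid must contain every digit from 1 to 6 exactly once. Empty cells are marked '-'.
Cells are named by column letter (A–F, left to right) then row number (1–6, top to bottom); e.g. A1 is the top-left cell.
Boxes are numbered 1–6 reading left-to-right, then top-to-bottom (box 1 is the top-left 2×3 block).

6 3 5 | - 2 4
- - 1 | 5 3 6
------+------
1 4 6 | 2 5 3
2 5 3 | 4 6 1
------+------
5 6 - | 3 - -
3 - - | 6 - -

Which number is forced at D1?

1

Row 1 already contains {2, 3, 4, 5, 6}.
Column D already contains {2, 3, 4, 5, 6}.
Its 2×3 block (box 2) already contains {2, 3, 4, 5, 6}.
The only value from 1–6 not eliminated is 1, so D1 = 1.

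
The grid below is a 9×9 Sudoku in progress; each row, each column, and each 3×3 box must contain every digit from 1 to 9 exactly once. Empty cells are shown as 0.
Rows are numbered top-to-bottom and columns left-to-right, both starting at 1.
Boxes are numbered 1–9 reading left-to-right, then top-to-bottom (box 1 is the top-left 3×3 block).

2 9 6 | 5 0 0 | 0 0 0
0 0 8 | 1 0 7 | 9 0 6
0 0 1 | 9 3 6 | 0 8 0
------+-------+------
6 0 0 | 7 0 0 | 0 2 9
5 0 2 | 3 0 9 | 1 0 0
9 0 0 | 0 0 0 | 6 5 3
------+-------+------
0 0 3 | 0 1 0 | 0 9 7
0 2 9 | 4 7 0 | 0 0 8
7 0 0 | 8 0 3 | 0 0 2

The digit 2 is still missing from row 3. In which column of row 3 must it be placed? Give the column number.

Consider where 2 can go in row 3.
R3C1 is out (column 1 already has a 2).
R3C2 is out (column 2 already has a 2).
R3C9 is out (column 9 already has a 2).
So the only cell in row 3 that can hold 2 is R3C7.
That is column 7.

7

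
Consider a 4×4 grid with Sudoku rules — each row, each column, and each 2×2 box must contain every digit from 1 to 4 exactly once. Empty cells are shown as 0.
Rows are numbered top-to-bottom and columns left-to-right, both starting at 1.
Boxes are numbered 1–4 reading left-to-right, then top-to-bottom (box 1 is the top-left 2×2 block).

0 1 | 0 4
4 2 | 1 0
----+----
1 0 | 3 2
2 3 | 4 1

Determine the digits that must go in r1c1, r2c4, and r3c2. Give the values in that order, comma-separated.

3,3,4

For r1c1:
  Row 1 already contains {1, 4}.
  Column 1 already contains {1, 2, 4}.
  Its 2×2 block (box 1) already contains {1, 2, 4}.
  The only value from 1–4 not eliminated is 3, so r1c1 = 3.
For r2c4:
  Row 2 already contains {1, 2, 4}.
  Column 4 already contains {1, 2, 4}.
  Its 2×2 block (box 2) already contains {1, 4}.
  The only value from 1–4 not eliminated is 3, so r2c4 = 3.
For r3c2:
  Row 3 already contains {1, 2, 3}.
  Column 2 already contains {1, 2, 3}.
  Its 2×2 block (box 3) already contains {1, 2, 3}.
  The only value from 1–4 not eliminated is 4, so r3c2 = 4.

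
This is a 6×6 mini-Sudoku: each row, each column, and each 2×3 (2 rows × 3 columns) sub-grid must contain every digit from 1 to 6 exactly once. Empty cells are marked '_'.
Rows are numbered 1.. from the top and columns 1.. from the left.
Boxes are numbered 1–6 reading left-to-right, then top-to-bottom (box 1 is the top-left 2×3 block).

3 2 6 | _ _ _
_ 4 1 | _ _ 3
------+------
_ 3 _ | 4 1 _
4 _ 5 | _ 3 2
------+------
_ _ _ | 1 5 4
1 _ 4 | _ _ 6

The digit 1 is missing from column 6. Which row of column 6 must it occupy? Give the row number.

Consider where 1 can go in column 6.
row 3, column 6 is out (row 3 already has a 1).
So the only cell in column 6 that can hold 1 is row 1, column 6.
That is row 1.

1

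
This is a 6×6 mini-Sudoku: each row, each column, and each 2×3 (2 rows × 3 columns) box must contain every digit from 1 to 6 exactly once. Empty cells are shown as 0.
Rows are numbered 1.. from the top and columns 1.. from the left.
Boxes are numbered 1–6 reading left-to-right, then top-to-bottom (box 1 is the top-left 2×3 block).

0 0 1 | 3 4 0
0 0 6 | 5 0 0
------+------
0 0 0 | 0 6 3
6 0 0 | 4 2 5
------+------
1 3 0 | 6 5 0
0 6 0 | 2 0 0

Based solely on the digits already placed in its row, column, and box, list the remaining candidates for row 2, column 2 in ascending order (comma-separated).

Row 2 already contains {5, 6}.
Column 2 already contains {3, 6}.
Its 2×3 block (box 1) already contains {1, 6}.
Removing those from 1–6 leaves {2, 4} as the candidates for row 2, column 2.

2,4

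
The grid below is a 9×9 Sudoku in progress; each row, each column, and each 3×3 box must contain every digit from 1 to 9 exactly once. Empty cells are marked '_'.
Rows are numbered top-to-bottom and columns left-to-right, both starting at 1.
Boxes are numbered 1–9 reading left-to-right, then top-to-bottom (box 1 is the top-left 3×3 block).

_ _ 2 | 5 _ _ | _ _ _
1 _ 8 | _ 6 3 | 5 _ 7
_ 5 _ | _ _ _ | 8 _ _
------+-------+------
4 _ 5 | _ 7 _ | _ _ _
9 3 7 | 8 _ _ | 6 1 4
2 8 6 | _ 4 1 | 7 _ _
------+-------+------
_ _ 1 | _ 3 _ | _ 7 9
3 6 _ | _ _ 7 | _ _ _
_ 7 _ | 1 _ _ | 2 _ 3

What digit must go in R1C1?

Cell R1C1 itself could take any of {6, 7} by direct elimination.
Consider where 7 can go in row 1.
R1C2 is out (column 2 already has a 7). R1C5 is out (column 5 already has a 7). R1C6 is out (column 6 already has a 7). R1C7 is out (column 7 already has a 7). The remaining empty cells in row 1 are similarly blocked.
So the only cell in row 1 that can hold 7 is R1C1.
Therefore R1C1 = 7.

7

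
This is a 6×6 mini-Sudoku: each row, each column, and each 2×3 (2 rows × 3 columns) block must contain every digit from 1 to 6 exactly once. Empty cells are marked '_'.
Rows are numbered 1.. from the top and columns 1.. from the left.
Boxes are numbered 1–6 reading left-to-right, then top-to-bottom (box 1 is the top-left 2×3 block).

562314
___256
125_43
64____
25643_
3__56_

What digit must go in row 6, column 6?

Cell row 6, column 6 itself could take any of {1, 2} by direct elimination.
Consider where 2 can go in row 6.
row 6, column 2 is out (column 2 already has a 2).
row 6, column 3 is out (column 3 already has a 2).
So the only cell in row 6 that can hold 2 is row 6, column 6.
Therefore row 6, column 6 = 2.

2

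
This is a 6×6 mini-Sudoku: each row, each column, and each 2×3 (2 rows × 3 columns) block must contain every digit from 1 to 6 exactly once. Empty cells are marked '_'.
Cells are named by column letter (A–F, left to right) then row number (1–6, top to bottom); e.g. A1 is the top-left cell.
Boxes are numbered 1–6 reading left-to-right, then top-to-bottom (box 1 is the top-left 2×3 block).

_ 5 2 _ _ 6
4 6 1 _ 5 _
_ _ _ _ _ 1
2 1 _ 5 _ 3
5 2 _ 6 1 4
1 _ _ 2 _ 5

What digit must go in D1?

1

Cell D1 itself could take any of {1, 3, 4} by direct elimination.
Consider where 1 can go in row 1.
A1 is out (column A already has a 1).
E1 is out (column E already has a 1).
So the only cell in row 1 that can hold 1 is D1.
Therefore D1 = 1.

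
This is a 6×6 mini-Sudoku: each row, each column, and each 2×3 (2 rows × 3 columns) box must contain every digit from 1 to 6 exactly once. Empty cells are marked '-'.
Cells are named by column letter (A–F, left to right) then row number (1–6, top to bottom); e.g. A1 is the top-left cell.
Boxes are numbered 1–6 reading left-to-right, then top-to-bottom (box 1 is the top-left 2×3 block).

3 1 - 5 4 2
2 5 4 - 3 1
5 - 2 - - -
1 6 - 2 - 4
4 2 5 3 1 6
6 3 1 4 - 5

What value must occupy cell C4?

3

Row 4 already contains {1, 2, 4, 6}.
Column C already contains {1, 2, 4, 5}.
Its 2×3 block (box 3) already contains {1, 2, 5, 6}.
The only value from 1–6 not eliminated is 3, so C4 = 3.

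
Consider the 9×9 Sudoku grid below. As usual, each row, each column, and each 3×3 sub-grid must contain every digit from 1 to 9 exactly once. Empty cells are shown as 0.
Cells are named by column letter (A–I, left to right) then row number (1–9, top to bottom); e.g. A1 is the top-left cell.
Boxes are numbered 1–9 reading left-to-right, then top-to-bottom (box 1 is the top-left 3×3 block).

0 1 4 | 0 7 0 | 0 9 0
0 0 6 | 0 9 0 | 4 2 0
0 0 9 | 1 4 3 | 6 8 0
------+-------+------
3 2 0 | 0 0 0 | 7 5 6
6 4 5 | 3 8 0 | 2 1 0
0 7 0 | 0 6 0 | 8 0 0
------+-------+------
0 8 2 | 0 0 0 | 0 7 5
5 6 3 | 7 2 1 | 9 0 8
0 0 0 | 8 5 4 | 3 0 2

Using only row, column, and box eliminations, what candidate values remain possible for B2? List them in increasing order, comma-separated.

Row 2 already contains {2, 4, 6, 9}.
Column B already contains {1, 2, 4, 6, 7, 8}.
Its 3×3 block (box 1) already contains {1, 4, 6, 9}.
Removing those from 1–9 leaves {3, 5} as the candidates for B2.

3,5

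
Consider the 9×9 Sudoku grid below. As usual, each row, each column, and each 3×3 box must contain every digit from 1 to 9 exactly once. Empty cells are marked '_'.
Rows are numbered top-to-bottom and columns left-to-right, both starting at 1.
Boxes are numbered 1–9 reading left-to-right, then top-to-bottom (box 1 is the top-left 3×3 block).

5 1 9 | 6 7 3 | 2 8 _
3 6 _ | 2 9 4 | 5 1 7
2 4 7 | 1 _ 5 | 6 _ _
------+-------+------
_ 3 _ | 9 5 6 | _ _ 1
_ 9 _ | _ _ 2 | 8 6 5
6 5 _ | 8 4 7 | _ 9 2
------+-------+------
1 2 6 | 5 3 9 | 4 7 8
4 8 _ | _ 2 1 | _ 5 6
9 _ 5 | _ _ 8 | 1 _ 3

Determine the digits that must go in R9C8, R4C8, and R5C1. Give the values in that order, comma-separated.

For R9C8:
  Row 9 already contains {1, 3, 5, 8, 9}.
  Column 8 already contains {1, 5, 6, 7, 8, 9}.
  Its 3×3 block (box 9) already contains {1, 3, 4, 5, 6, 7, 8}.
  The only value from 1–9 not eliminated is 2, so R9C8 = 2.
For R4C8:
  Row 4 already contains {1, 3, 5, 6, 9}.
  Column 8 already contains {1, 5, 6, 7, 8, 9}.
  Its 3×3 block (box 6) already contains {1, 2, 5, 6, 8, 9}.
  The only value from 1–9 not eliminated is 4, so R4C8 = 4.
For R5C1:
  Row 5 already contains {2, 5, 6, 8, 9}.
  Column 1 already contains {1, 2, 3, 4, 5, 6, 9}.
  Its 3×3 block (box 4) already contains {3, 5, 6, 9}.
  The only value from 1–9 not eliminated is 7, so R5C1 = 7.

2,4,7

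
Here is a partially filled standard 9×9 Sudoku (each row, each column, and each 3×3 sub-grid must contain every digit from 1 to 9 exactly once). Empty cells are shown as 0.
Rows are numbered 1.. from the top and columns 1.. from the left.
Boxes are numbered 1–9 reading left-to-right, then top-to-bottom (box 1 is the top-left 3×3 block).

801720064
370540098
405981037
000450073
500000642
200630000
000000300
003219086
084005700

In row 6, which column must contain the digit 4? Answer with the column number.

Consider where 4 can go in row 6.
row 6, column 3 is out (column 3 already has a 4).
row 6, column 6 is out (box 5 already has a 4).
row 6, column 7 is out (box 6 already has a 4).
row 6, column 8 is out (column 8 already has a 4).
row 6, column 9 is out (column 9 already has a 4).
So the only cell in row 6 that can hold 4 is row 6, column 2.
That is column 2.

2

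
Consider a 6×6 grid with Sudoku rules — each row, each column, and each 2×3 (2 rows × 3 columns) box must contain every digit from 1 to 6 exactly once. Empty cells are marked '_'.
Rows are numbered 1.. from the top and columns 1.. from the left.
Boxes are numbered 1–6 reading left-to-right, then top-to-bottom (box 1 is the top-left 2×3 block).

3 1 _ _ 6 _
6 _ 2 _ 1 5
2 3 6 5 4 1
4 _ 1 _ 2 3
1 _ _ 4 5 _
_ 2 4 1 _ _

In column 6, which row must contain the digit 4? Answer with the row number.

Consider where 4 can go in column 6.
row 5, column 6 is out (row 5 already has a 4).
row 6, column 6 is out (row 6 already has a 4).
So the only cell in column 6 that can hold 4 is row 1, column 6.
That is row 1.

1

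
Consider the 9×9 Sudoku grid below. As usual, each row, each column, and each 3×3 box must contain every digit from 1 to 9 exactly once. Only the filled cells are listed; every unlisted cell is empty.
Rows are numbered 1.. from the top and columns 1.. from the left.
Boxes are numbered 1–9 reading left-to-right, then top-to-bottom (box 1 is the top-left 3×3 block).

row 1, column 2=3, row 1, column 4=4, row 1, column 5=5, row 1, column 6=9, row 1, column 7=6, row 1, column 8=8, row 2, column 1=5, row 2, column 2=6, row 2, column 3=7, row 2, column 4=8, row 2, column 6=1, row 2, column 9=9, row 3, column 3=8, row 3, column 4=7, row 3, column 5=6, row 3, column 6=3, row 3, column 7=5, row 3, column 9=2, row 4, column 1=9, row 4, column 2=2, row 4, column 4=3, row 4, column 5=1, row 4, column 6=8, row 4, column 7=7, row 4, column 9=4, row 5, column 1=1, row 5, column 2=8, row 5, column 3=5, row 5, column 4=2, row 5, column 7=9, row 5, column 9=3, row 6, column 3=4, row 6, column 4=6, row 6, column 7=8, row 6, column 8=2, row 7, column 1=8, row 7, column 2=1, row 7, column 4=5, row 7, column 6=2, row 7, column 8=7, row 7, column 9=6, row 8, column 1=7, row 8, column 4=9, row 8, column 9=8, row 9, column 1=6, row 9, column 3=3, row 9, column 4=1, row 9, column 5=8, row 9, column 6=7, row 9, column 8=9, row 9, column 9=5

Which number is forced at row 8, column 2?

Cell row 8, column 2 itself could take any of {4, 5} by direct elimination.
Consider where 5 can go in row 8.
row 8, column 3 is out (column 3 already has a 5).
row 8, column 5 is out (column 5 already has a 5).
row 8, column 6 is out (box 8 already has a 5).
row 8, column 7 is out (column 7 already has a 5).
row 8, column 8 is out (box 9 already has a 5).
So the only cell in row 8 that can hold 5 is row 8, column 2.
Therefore row 8, column 2 = 5.

5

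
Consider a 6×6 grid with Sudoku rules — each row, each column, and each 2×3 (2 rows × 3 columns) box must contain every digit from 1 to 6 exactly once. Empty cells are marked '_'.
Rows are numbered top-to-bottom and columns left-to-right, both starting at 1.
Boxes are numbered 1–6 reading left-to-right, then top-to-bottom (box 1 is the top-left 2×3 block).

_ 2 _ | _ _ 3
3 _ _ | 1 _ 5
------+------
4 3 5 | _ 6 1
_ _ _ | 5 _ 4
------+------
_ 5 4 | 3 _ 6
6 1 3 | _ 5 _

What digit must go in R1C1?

5

Cell R1C1 itself could take any of {1, 5} by direct elimination.
Consider where 5 can go in row 1.
R1C3 is out (column 3 already has a 5).
R1C4 is out (column 4 already has a 5).
R1C5 is out (column 5 already has a 5).
So the only cell in row 1 that can hold 5 is R1C1.
Therefore R1C1 = 5.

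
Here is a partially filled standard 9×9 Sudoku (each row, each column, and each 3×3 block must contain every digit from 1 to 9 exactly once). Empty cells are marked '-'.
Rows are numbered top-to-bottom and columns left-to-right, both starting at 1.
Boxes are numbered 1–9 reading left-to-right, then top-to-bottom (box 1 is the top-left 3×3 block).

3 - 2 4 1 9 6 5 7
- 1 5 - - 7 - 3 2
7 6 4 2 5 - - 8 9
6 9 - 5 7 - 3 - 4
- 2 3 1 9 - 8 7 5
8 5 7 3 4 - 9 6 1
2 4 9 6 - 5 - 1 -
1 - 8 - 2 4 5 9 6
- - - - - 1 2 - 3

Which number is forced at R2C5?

Cell R2C5 itself could take any of {6, 8} by direct elimination.
Consider where 6 can go in column 5.
R7C5 is out (row 7 already has a 6).
R9C5 is out (box 8 already has a 6).
So the only cell in column 5 that can hold 6 is R2C5.
Therefore R2C5 = 6.

6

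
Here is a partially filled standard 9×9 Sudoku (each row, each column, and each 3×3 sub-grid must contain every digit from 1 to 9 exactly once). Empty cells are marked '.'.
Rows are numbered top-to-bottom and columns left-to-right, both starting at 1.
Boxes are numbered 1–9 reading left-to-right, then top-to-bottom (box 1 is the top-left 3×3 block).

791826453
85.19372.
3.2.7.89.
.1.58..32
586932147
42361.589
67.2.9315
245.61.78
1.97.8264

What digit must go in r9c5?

5

Row 9 already contains {1, 2, 4, 6, 7, 8, 9}.
Column 5 already contains {1, 2, 3, 6, 7, 8, 9}.
Its 3×3 block (box 8) already contains {1, 2, 6, 7, 8, 9}.
The only value from 1–9 not eliminated is 5, so r9c5 = 5.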